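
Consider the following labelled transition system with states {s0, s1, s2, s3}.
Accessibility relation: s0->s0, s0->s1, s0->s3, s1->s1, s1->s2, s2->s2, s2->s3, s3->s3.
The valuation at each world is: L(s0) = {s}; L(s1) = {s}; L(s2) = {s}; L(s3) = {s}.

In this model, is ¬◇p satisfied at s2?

Recall that ◇ψ holds at a world iff ψ holds at some accessible world.
At s2: ◇p is false, so ¬◇p is true.
  At s2: ◇p requires p at some successor in {s2, s3}.
    At s2: p is false.
    At s3: p is false.
  So ◇p is false at s2.

Yes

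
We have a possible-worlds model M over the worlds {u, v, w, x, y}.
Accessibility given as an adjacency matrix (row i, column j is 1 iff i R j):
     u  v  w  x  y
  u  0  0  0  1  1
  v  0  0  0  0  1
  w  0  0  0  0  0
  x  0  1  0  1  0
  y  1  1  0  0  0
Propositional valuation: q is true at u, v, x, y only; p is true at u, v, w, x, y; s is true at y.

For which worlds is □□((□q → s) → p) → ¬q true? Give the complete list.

Let φ = □□((□q → s) → p) → ¬q. Evaluate φ at each world:
  u (successors {x, y}): φ is false.
  v (successors {y}): φ is false.
  w (successors ∅): φ is true.
  x (successors {v, x}): φ is false.
  y (successors {u, v}): φ is false.
For instance, at u:
  At u: □□((□q → s) → p) is true, ¬q is false, so □□((□q → s) → p) → ¬q is false.
    At u: □□((□q → s) → p) requires □((□q → s) → p) at every successor {x, y}.
      At x: □((□q → s) → p) is true.
      At y: □((□q → s) → p) is true.
    So □□((□q → s) → p) is true at u.
Satisfying worlds: {w}

w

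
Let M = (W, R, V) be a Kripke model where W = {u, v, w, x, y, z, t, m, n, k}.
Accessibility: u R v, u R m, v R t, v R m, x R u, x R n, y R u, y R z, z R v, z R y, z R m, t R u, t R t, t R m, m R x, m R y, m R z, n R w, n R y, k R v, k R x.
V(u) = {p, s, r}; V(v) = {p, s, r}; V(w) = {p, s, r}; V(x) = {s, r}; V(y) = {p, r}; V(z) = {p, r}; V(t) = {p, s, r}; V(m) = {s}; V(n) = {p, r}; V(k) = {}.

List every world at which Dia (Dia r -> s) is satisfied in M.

u, v, x, y, z, t, m, n, k

Let φ = Dia (Dia r -> s). Evaluate φ at each world:
  u (successors {v, m}): φ is true.
  v (successors {t, m}): φ is true.
  w (successors ∅): φ is false.
  x (successors {u, n}): φ is true.
  y (successors {u, z}): φ is true.
  z (successors {v, y, m}): φ is true.
  t (successors {u, t, m}): φ is true.
  m (successors {x, y, z}): φ is true.
  n (successors {w, y}): φ is true.
  k (successors {v, x}): φ is true.
For instance, at k:
  At k: Dia (Dia r -> s) requires Dia r -> s at some successor in {v, x}.
    Dia r -> s holds at v, so Dia (Dia r -> s) is true at k.
      At v: Dia r is true, s is true, so Dia r -> s is true.
Satisfying worlds: {u, v, x, y, z, t, m, n, k}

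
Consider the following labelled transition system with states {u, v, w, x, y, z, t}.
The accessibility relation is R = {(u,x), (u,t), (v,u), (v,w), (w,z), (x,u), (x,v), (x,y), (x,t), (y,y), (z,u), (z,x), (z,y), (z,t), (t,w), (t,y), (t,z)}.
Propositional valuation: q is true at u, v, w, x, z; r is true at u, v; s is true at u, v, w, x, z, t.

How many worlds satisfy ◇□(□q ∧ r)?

0

Let φ = ◇□(□q ∧ r). Evaluate φ at each world:
  u (successors {x, t}): φ is false.
  v (successors {u, w}): φ is false.
  w (successors {z}): φ is false.
  x (successors {u, v, y, t}): φ is false.
  y (successors {y}): φ is false.
  z (successors {u, x, y, t}): φ is false.
  t (successors {w, y, z}): φ is false.
For instance, at w:
  At w: ◇□(□q ∧ r) requires □(□q ∧ r) at some successor in {z}.
    At z: □(□q ∧ r) is false.
  So ◇□(□q ∧ r) is false at w.
Satisfying worlds: none.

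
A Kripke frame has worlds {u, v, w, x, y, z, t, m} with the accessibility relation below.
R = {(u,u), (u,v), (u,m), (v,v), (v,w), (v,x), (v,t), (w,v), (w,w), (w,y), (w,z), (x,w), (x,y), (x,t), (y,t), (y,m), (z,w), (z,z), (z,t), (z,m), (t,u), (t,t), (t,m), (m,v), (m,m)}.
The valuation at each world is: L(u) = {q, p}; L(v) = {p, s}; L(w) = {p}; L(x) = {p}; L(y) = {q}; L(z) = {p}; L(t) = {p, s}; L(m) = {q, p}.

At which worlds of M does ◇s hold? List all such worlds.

Let φ = ◇s. Evaluate φ at each world:
  u (successors {u, v, m}): φ is true.
  v (successors {v, w, x, t}): φ is true.
  w (successors {v, w, y, z}): φ is true.
  x (successors {w, y, t}): φ is true.
  y (successors {t, m}): φ is true.
  z (successors {w, z, t, m}): φ is true.
  t (successors {u, t, m}): φ is true.
  m (successors {v, m}): φ is true.
For instance, at u:
  At u: ◇s requires s at some successor in {u, v, m}.
    s holds at v, so ◇s is true at u.
Satisfying worlds: {u, v, w, x, y, z, t, m}

u, v, w, x, y, z, t, m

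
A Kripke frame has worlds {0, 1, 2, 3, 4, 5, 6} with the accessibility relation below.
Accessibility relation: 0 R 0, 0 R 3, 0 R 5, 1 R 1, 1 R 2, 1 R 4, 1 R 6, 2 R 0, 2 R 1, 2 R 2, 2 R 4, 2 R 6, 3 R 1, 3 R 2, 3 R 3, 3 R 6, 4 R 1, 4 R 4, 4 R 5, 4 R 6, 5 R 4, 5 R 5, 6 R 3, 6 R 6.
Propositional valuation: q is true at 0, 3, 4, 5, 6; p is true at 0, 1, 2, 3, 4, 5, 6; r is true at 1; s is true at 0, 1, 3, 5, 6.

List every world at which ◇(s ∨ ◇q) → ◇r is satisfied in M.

1, 2, 3, 4

Recall that ◇ψ holds at a world iff ψ holds at some accessible world.
Let φ = ◇(s ∨ ◇q) → ◇r. Evaluate φ at each world:
  0 (successors {0, 3, 5}): φ is false.
  1 (successors {1, 2, 4, 6}): φ is true.
  2 (successors {0, 1, 2, 4, 6}): φ is true.
  3 (successors {1, 2, 3, 6}): φ is true.
  4 (successors {1, 4, 5, 6}): φ is true.
  5 (successors {4, 5}): φ is false.
  6 (successors {3, 6}): φ is false.
For instance, at 6:
  At 6: ◇(s ∨ ◇q) is true, ◇r is false, so ◇(s ∨ ◇q) → ◇r is false.
    At 6: ◇(s ∨ ◇q) requires s ∨ ◇q at some successor in {3, 6}.
      s ∨ ◇q holds at 3, so ◇(s ∨ ◇q) is true at 6.
    At 6: ◇r requires r at some successor in {3, 6}.
      At 3: r is false.
      At 6: r is false.
    So ◇r is false at 6.
Satisfying worlds: {1, 2, 3, 4}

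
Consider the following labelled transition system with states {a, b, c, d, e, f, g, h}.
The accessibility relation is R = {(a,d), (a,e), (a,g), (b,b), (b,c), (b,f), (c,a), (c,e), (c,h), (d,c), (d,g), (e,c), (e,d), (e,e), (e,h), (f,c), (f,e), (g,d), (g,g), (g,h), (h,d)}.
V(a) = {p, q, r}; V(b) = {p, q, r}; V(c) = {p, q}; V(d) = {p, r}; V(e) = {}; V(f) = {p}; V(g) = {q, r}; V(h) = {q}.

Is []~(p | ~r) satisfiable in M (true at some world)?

Let φ = []~(p | ~r). Evaluate φ at each world:
  a (successors {d, e, g}): φ is false.
  b (successors {b, c, f}): φ is false.
  c (successors {a, e, h}): φ is false.
  d (successors {c, g}): φ is false.
  e (successors {c, d, e, h}): φ is false.
  f (successors {c, e}): φ is false.
  g (successors {d, g, h}): φ is false.
  h (successors {d}): φ is false.
For instance, at h:
  At h: []~(p | ~r) requires ~(p | ~r) at every successor {d}.
    ~(p | ~r) fails at d, so []~(p | ~r) is false at h.

No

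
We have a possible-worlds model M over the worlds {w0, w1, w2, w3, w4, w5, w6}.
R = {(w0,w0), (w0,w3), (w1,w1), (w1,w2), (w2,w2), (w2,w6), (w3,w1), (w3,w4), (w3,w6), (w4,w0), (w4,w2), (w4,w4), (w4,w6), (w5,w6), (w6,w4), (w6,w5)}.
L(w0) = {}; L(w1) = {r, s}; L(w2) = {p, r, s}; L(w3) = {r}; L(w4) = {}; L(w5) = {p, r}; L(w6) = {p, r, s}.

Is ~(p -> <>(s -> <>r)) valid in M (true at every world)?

Let φ = ~(p -> <>(s -> <>r)). Evaluate φ at each world:
  w0 (successors {w0, w3}): φ is false.
  w1 (successors {w1, w2}): φ is false.
  w2 (successors {w2, w6}): φ is false.
  w3 (successors {w1, w4, w6}): φ is false.
  w4 (successors {w0, w2, w4, w6}): φ is false.
  w5 (successors {w6}): φ is false.
  w6 (successors {w4, w5}): φ is false.
Detail at w0 (counterexample):
  At w0: p -> <>(s -> <>r) is true, so ~(p -> <>(s -> <>r)) is false.
    At w0: p is false, <>(s -> <>r) is true, so p -> <>(s -> <>r) is true.
      At w0: <>(s -> <>r) requires s -> <>r at some successor in {w0, w3}.
        s -> <>r holds at w0, so <>(s -> <>r) is true at w0.

No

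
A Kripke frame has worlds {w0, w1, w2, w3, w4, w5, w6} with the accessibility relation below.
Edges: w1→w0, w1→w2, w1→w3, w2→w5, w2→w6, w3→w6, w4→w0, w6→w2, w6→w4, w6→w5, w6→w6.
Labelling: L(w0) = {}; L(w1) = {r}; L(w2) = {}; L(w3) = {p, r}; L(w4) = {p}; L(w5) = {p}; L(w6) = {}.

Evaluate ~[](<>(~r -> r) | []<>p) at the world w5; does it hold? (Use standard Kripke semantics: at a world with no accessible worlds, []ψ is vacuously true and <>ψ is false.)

At w5: [](<>(~r -> r) | []<>p) is true, so ~[](<>(~r -> r) | []<>p) is false.
  At w5: no accessible worlds, so [](<>(~r -> r) | []<>p) holds vacuously.

No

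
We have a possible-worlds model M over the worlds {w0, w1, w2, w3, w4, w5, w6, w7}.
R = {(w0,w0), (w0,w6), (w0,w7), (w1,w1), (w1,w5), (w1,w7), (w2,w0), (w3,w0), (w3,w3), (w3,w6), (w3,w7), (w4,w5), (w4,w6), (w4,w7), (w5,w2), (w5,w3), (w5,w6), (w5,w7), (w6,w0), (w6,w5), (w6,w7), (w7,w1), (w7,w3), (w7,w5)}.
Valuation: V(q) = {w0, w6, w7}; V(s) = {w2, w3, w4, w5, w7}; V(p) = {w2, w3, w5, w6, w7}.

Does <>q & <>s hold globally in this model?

No

Recall that <>ψ holds at a world iff ψ holds at some accessible world.
Let φ = <>q & <>s. Evaluate φ at each world:
  w0 (successors {w0, w6, w7}): φ is true.
  w1 (successors {w1, w5, w7}): φ is true.
  w2 (successors {w0}): φ is false.
  w3 (successors {w0, w3, w6, w7}): φ is true.
  w4 (successors {w5, w6, w7}): φ is true.
  w5 (successors {w2, w3, w6, w7}): φ is true.
  w6 (successors {w0, w5, w7}): φ is true.
  w7 (successors {w1, w3, w5}): φ is false.
Detail at w2 (counterexample):
  At w2: <>q is true, <>s is false, so <>q & <>s is false.
    At w2: <>q requires q at some successor in {w0}.
      q holds at w0, so <>q is true at w2.
    At w2: <>s requires s at some successor in {w0}.
      At w0: s is false.
    So <>s is false at w2.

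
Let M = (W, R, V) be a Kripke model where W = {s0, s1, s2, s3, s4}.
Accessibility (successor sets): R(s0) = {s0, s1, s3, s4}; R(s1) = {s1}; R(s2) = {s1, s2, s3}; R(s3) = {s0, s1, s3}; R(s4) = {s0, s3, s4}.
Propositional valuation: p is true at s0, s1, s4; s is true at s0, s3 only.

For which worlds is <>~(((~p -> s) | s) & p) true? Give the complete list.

s0, s2, s3, s4

Let φ = <>~(((~p -> s) | s) & p). Evaluate φ at each world:
  s0 (successors {s0, s1, s3, s4}): φ is true.
  s1 (successors {s1}): φ is false.
  s2 (successors {s1, s2, s3}): φ is true.
  s3 (successors {s0, s1, s3}): φ is true.
  s4 (successors {s0, s3, s4}): φ is true.
For instance, at s4:
  At s4: <>~(((~p -> s) | s) & p) requires ~(((~p -> s) | s) & p) at some successor in {s0, s3, s4}.
    ~(((~p -> s) | s) & p) holds at s3, so <>~(((~p -> s) | s) & p) is true at s4.
Satisfying worlds: {s0, s2, s3, s4}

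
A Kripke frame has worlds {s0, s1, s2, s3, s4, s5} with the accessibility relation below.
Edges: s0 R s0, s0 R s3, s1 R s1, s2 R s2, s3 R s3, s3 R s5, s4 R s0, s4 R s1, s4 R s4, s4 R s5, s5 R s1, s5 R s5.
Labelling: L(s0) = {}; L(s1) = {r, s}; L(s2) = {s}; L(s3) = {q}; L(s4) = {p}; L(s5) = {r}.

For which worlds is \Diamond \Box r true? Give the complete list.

Recall that \Box ψ holds at a world iff ψ holds at every accessible world, and \Diamond ψ holds iff ψ holds at some accessible world.
Let φ = \Diamond \Box r. Evaluate φ at each world:
  s0 (successors {s0, s3}): φ is false.
  s1 (successors {s1}): φ is true.
  s2 (successors {s2}): φ is false.
  s3 (successors {s3, s5}): φ is true.
  s4 (successors {s0, s1, s4, s5}): φ is true.
  s5 (successors {s1, s5}): φ is true.
For instance, at s3:
  At s3: \Diamond \Box r requires \Box r at some successor in {s3, s5}.
    \Box r holds at s5, so \Diamond \Box r is true at s3.
      At s5: \Box r requires r at every successor {s1, s5}.
        At s1: r is true.
        At s5: r is true.
      So \Box r is true at s5.
Satisfying worlds: {s1, s3, s4, s5}

s1, s3, s4, s5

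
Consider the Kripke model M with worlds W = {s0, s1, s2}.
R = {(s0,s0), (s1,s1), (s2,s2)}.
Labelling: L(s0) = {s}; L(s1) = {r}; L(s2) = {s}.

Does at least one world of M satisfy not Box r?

Recall that Box ψ holds at a world iff ψ holds at every accessible world, and Dia ψ holds iff ψ holds at some accessible world.
Let φ = not Box r. Evaluate φ at each world:
  s0 (successors {s0}): φ is true.
  s1 (successors {s1}): φ is false.
  s2 (successors {s2}): φ is true.
Detail at s0 (witness):
  At s0: Box r is false, so not Box r is true.
    At s0: Box r requires r at every successor {s0}.
      r fails at s0, so Box r is false at s0.

Yes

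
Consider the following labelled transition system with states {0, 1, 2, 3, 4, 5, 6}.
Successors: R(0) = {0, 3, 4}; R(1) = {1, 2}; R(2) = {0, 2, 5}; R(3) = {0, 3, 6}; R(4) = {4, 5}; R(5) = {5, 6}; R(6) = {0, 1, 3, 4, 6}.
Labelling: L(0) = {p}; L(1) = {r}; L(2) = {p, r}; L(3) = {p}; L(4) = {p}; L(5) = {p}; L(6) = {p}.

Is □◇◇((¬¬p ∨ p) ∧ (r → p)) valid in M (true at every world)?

Let φ = □◇◇((¬¬p ∨ p) ∧ (r → p)). Evaluate φ at each world:
  0 (successors {0, 3, 4}): φ is true.
  1 (successors {1, 2}): φ is true.
  2 (successors {0, 2, 5}): φ is true.
  3 (successors {0, 3, 6}): φ is true.
  4 (successors {4, 5}): φ is true.
  5 (successors {5, 6}): φ is true.
  6 (successors {0, 1, 3, 4, 6}): φ is true.
For instance, at 0:
  At 0: □◇◇((¬¬p ∨ p) ∧ (r → p)) requires ◇◇((¬¬p ∨ p) ∧ (r → p)) at every successor {0, 3, 4}.
      At 0: ◇◇((¬¬p ∨ p) ∧ (r → p)) requires ◇((¬¬p ∨ p) ∧ (r → p)) at some successor in {0, 3, 4}.
        ◇((¬¬p ∨ p) ∧ (r → p)) holds at 0, so ◇◇((¬¬p ∨ p) ∧ (r → p)) is true at 0.
      At 3: ◇◇((¬¬p ∨ p) ∧ (r → p)) requires ◇((¬¬p ∨ p) ∧ (r → p)) at some successor in {0, 3, 6}.
        ◇((¬¬p ∨ p) ∧ (r → p)) holds at 0, so ◇◇((¬¬p ∨ p) ∧ (r → p)) is true at 3.
      At 4: ◇◇((¬¬p ∨ p) ∧ (r → p)) requires ◇((¬¬p ∨ p) ∧ (r → p)) at some successor in {4, 5}.
        ◇((¬¬p ∨ p) ∧ (r → p)) holds at 4, so ◇◇((¬¬p ∨ p) ∧ (r → p)) is true at 4.
  So □◇◇((¬¬p ∨ p) ∧ (r → p)) is true at 0.

Yes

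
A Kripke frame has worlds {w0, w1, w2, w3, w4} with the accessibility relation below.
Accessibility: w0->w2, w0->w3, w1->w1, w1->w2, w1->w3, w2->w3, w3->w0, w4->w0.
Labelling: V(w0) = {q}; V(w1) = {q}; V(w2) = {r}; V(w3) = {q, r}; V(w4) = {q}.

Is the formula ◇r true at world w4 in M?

Recall that ◇ψ holds at a world iff ψ holds at some accessible world.
At w4: ◇r requires r at some successor in {w0}.
  At w0: r is false.
So ◇r is false at w4.

No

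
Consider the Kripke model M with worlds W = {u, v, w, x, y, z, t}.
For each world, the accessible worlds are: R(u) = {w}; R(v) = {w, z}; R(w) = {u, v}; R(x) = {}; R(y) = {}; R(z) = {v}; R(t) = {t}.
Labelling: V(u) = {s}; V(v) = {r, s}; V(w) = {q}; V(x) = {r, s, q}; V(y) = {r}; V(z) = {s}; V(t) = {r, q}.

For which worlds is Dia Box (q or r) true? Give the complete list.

Let φ = Dia Box (q or r). Evaluate φ at each world:
  u (successors {w}): φ is false.
  v (successors {w, z}): φ is true.
  w (successors {u, v}): φ is true.
  x (successors ∅): φ is false.
  y (successors ∅): φ is false.
  z (successors {v}): φ is false.
  t (successors {t}): φ is true.
For instance, at z:
  At z: Dia Box (q or r) requires Box (q or r) at some successor in {v}.
    At v: Box (q or r) is false.
  So Dia Box (q or r) is false at z.
Satisfying worlds: {v, w, t}

v, w, t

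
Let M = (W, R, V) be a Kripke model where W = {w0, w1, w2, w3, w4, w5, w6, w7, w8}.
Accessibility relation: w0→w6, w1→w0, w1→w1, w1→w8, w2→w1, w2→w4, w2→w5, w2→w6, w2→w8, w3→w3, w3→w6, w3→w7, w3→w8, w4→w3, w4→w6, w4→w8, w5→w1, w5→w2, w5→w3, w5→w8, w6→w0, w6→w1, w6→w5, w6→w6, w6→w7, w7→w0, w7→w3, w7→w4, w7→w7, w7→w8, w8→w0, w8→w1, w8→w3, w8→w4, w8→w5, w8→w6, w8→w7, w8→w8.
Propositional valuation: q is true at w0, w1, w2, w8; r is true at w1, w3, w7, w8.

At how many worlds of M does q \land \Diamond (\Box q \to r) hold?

4

Let φ = q \land \Diamond (\Box q \to r). Evaluate φ at each world:
  w0 (successors {w6}): φ is true.
  w1 (successors {w0, w1, w8}): φ is true.
  w2 (successors {w1, w4, w5, w6, w8}): φ is true.
  w3 (successors {w3, w6, w7, w8}): φ is false.
  w4 (successors {w3, w6, w8}): φ is false.
  w5 (successors {w1, w2, w3, w8}): φ is false.
  w6 (successors {w0, w1, w5, w6, w7}): φ is false.
  w7 (successors {w0, w3, w4, w7, w8}): φ is false.
  w8 (successors {w0, w1, w3, w4, w5, w6, w7, w8}): φ is true.
For instance, at w2:
  At w2: q is true, \Diamond (\Box q \to r) is true, so q \land \Diamond (\Box q \to r) is true.
    At w2: \Diamond (\Box q \to r) requires \Box q \to r at some successor in {w1, w4, w5, w6, w8}.
      \Box q \to r holds at w1, so \Diamond (\Box q \to r) is true at w2.
Satisfying worlds: {w0, w1, w2, w8}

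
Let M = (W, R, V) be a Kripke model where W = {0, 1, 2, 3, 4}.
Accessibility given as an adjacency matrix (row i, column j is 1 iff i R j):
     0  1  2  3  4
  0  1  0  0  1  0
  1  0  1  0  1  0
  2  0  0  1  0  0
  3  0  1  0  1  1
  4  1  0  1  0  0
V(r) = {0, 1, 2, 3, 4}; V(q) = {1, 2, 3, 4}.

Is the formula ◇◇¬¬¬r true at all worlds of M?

Let φ = ◇◇¬¬¬r. Evaluate φ at each world:
  0 (successors {0, 3}): φ is false.
  1 (successors {1, 3}): φ is false.
  2 (successors {2}): φ is false.
  3 (successors {1, 3, 4}): φ is false.
  4 (successors {0, 2}): φ is false.
Detail at 0 (counterexample):
  At 0: ◇◇¬¬¬r requires ◇¬¬¬r at some successor in {0, 3}.
    At 0: ◇¬¬¬r is false.
    At 3: ◇¬¬¬r is false.
  So ◇◇¬¬¬r is false at 0.

No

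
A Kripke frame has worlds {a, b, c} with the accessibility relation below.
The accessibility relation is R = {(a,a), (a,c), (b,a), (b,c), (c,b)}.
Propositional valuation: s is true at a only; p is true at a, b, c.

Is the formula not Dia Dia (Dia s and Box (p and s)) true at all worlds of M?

Yes

Let φ = not Dia Dia (Dia s and Box (p and s)). Evaluate φ at each world:
  a (successors {a, c}): φ is true.
  b (successors {a, c}): φ is true.
  c (successors {b}): φ is true.
For instance, at c:
  At c: Dia Dia (Dia s and Box (p and s)) is false, so not Dia Dia (Dia s and Box (p and s)) is true.
    At c: Dia Dia (Dia s and Box (p and s)) requires Dia (Dia s and Box (p and s)) at some successor in {b}.
      At b: Dia (Dia s and Box (p and s)) is false.
    So Dia Dia (Dia s and Box (p and s)) is false at c.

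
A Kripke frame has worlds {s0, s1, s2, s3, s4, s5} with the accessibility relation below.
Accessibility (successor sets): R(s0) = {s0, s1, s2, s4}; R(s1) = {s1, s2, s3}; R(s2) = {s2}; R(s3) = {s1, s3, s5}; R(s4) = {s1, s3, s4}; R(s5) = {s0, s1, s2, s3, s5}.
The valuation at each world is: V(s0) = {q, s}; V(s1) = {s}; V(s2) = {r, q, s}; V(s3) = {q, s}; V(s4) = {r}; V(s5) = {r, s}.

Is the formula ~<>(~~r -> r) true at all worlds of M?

Recall that <>ψ holds at a world iff ψ holds at some accessible world.
Let φ = ~<>(~~r -> r). Evaluate φ at each world:
  s0 (successors {s0, s1, s2, s4}): φ is false.
  s1 (successors {s1, s2, s3}): φ is false.
  s2 (successors {s2}): φ is false.
  s3 (successors {s1, s3, s5}): φ is false.
  s4 (successors {s1, s3, s4}): φ is false.
  s5 (successors {s0, s1, s2, s3, s5}): φ is false.
Detail at s0 (counterexample):
  At s0: <>(~~r -> r) is true, so ~<>(~~r -> r) is false.
    At s0: <>(~~r -> r) requires ~~r -> r at some successor in {s0, s1, s2, s4}.
      ~~r -> r holds at s0, so <>(~~r -> r) is true at s0.

No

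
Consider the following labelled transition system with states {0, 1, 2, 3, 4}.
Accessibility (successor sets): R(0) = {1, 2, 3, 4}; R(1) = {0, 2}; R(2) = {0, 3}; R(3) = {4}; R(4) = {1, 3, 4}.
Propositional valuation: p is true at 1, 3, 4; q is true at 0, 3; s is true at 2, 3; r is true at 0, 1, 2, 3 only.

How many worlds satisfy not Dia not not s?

1

Let φ = not Dia not not s. Evaluate φ at each world:
  0 (successors {1, 2, 3, 4}): φ is false.
  1 (successors {0, 2}): φ is false.
  2 (successors {0, 3}): φ is false.
  3 (successors {4}): φ is true.
  4 (successors {1, 3, 4}): φ is false.
For instance, at 3:
  At 3: Dia not not s is false, so not Dia not not s is true.
    At 3: Dia not not s requires not not s at some successor in {4}.
      At 4: not not s is false.
    So Dia not not s is false at 3.
Satisfying worlds: {3}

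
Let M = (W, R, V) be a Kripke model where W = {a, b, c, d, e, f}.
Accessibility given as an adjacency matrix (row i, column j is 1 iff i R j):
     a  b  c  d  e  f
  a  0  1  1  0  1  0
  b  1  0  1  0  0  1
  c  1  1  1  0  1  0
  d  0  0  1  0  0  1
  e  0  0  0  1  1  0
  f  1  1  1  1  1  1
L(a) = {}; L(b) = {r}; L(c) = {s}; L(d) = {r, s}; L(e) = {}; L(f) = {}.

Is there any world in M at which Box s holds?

No

Recall that Box ψ holds at a world iff ψ holds at every accessible world, and Dia ψ holds iff ψ holds at some accessible world.
Let φ = Box s. Evaluate φ at each world:
  a (successors {b, c, e}): φ is false.
  b (successors {a, c, f}): φ is false.
  c (successors {a, b, c, e}): φ is false.
  d (successors {c, f}): φ is false.
  e (successors {d, e}): φ is false.
  f (successors {a, b, c, d, e, f}): φ is false.
For instance, at d:
  At d: Box s requires s at every successor {c, f}.
    s fails at f, so Box s is false at d.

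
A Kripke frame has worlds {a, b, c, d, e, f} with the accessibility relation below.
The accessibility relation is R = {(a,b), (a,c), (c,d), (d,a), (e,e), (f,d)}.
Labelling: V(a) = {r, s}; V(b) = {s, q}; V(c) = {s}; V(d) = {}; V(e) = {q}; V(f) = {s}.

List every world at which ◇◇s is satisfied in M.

Recall that ◇ψ holds at a world iff ψ holds at some accessible world.
Let φ = ◇◇s. Evaluate φ at each world:
  a (successors {b, c}): φ is false.
  b (successors ∅): φ is false.
  c (successors {d}): φ is true.
  d (successors {a}): φ is true.
  e (successors {e}): φ is false.
  f (successors {d}): φ is true.
For instance, at c:
  At c: ◇◇s requires ◇s at some successor in {d}.
    ◇s holds at d, so ◇◇s is true at c.
      At d: ◇s requires s at some successor in {a}.
        s holds at a, so ◇s is true at d.
Satisfying worlds: {c, d, f}

c, d, f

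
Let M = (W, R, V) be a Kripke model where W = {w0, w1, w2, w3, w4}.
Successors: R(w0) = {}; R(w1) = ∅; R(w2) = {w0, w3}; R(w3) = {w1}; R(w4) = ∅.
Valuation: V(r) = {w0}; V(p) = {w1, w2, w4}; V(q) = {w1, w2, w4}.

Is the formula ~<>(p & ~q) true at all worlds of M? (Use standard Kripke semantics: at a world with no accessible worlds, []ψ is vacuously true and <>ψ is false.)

Yes

Recall that <>ψ holds at a world iff ψ holds at some accessible world.
Let φ = ~<>(p & ~q). Evaluate φ at each world:
  w0 (successors ∅): φ is true.
  w1 (successors ∅): φ is true.
  w2 (successors {w0, w3}): φ is true.
  w3 (successors {w1}): φ is true.
  w4 (successors ∅): φ is true.
For instance, at w2:
  At w2: <>(p & ~q) is false, so ~<>(p & ~q) is true.
    At w2: <>(p & ~q) requires p & ~q at some successor in {w0, w3}.
      At w0: p & ~q is false.
      At w3: p & ~q is false.
    So <>(p & ~q) is false at w2.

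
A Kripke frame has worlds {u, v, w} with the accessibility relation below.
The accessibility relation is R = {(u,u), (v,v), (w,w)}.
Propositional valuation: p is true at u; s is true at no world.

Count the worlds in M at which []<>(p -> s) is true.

2

Let φ = []<>(p -> s). Evaluate φ at each world:
  u (successors {u}): φ is false.
  v (successors {v}): φ is true.
  w (successors {w}): φ is true.
For instance, at v:
  At v: []<>(p -> s) requires <>(p -> s) at every successor {v}.
      At v: <>(p -> s) requires p -> s at some successor in {v}.
        p -> s holds at v, so <>(p -> s) is true at v.
  So []<>(p -> s) is true at v.
Satisfying worlds: {v, w}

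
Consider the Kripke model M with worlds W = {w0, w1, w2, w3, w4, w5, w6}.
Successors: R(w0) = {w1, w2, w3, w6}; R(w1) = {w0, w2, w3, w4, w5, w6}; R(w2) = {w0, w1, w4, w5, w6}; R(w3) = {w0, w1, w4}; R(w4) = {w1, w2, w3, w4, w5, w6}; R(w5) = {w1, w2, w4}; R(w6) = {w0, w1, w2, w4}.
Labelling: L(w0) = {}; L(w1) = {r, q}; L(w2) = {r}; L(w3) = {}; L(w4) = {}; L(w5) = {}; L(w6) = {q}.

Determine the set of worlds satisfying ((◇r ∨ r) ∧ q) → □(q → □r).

w0, w2, w3, w4, w5

Let φ = ((◇r ∨ r) ∧ q) → □(q → □r). Evaluate φ at each world:
  w0 (successors {w1, w2, w3, w6}): φ is true.
  w1 (successors {w0, w2, w3, w4, w5, w6}): φ is false.
  w2 (successors {w0, w1, w4, w5, w6}): φ is true.
  w3 (successors {w0, w1, w4}): φ is true.
  w4 (successors {w1, w2, w3, w4, w5, w6}): φ is true.
  w5 (successors {w1, w2, w4}): φ is true.
  w6 (successors {w0, w1, w2, w4}): φ is false.
For instance, at w6:
  At w6: (◇r ∨ r) ∧ q is true, □(q → □r) is false, so ((◇r ∨ r) ∧ q) → □(q → □r) is false.
    At w6: ◇r ∨ r is true, q is true, so (◇r ∨ r) ∧ q is true.
      At w6: ◇r is true, r is false, so ◇r ∨ r is true.
    At w6: □(q → □r) requires q → □r at every successor {w0, w1, w2, w4}.
      q → □r fails at w1, so □(q → □r) is false at w6.
Satisfying worlds: {w0, w2, w3, w4, w5}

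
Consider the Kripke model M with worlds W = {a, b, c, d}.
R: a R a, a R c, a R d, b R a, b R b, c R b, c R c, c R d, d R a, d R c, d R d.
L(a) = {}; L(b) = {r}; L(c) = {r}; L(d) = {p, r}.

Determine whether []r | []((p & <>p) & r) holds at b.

At b: []r is false, []((p & <>p) & r) is false, so []r | []((p & <>p) & r) is false.
  At b: []r requires r at every successor {a, b}.
    r fails at a, so []r is false at b.
  At b: []((p & <>p) & r) requires (p & <>p) & r at every successor {a, b}.
    (p & <>p) & r fails at a, so []((p & <>p) & r) is false at b.
      At a: p & <>p is false, r is false, so (p & <>p) & r is false.

No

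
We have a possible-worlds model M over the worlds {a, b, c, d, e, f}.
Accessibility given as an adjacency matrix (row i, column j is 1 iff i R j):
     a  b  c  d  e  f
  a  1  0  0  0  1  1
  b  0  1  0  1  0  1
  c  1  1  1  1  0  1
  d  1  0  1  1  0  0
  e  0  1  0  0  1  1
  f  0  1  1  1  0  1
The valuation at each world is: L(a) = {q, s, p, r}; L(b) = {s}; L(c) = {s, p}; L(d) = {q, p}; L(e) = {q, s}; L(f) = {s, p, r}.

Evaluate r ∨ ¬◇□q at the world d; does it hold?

At d: r is false, ¬◇□q is true, so r ∨ ¬◇□q is true.
  At d: ◇□q is false, so ¬◇□q is true.
    At d: ◇□q requires □q at some successor in {a, c, d}.
      At a: □q is false.
      At c: □q is false.
      At d: □q is false.
    So ◇□q is false at d.

Yes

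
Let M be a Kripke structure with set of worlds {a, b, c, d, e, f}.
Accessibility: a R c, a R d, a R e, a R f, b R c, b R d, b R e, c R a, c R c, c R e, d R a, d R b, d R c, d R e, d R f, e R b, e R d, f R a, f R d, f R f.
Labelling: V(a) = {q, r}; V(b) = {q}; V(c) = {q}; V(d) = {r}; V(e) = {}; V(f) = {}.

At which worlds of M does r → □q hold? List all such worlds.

b, c, e, f

Let φ = r → □q. Evaluate φ at each world:
  a (successors {c, d, e, f}): φ is false.
  b (successors {c, d, e}): φ is true.
  c (successors {a, c, e}): φ is true.
  d (successors {a, b, c, e, f}): φ is false.
  e (successors {b, d}): φ is true.
  f (successors {a, d, f}): φ is true.
For instance, at c:
  At c: r is false, □q is false, so r → □q is true.
    At c: □q requires q at every successor {a, c, e}.
      q fails at e, so □q is false at c.
Satisfying worlds: {b, c, e, f}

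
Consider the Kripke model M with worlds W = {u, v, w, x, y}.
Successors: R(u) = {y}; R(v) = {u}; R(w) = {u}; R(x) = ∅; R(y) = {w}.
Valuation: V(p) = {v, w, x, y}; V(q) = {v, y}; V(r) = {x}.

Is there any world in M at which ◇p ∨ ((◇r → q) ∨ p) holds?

Yes

Let φ = ◇p ∨ ((◇r → q) ∨ p). Evaluate φ at each world:
  u (successors {y}): φ is true.
  v (successors {u}): φ is true.
  w (successors {u}): φ is true.
  x (successors ∅): φ is true.
  y (successors {w}): φ is true.
Detail at u (witness):
  At u: ◇p is true, (◇r → q) ∨ p is true, so ◇p ∨ ((◇r → q) ∨ p) is true.
    At u: ◇p requires p at some successor in {y}.
      p holds at y, so ◇p is true at u.
    At u: ◇r → q is true, p is false, so (◇r → q) ∨ p is true.
      At u: ◇r is false, q is false, so ◇r → q is true.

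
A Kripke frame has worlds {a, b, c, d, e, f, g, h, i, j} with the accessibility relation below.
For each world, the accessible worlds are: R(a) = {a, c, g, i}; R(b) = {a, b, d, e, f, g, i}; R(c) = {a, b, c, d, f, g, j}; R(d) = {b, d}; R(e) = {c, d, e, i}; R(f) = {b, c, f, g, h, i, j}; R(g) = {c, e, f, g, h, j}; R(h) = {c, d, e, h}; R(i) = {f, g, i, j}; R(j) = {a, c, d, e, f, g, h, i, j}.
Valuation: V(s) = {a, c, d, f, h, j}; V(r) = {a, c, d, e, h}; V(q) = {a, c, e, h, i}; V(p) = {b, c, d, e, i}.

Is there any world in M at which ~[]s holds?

Recall that []ψ holds at a world iff ψ holds at every accessible world, and <>ψ holds iff ψ holds at some accessible world.
Let φ = ~[]s. Evaluate φ at each world:
  a (successors {a, c, g, i}): φ is true.
  b (successors {a, b, d, e, f, g, i}): φ is true.
  c (successors {a, b, c, d, f, g, j}): φ is true.
  d (successors {b, d}): φ is true.
  e (successors {c, d, e, i}): φ is true.
  f (successors {b, c, f, g, h, i, j}): φ is true.
  g (successors {c, e, f, g, h, j}): φ is true.
  h (successors {c, d, e, h}): φ is true.
  i (successors {f, g, i, j}): φ is true.
  j (successors {a, c, d, e, f, g, h, i, j}): φ is true.
Detail at a (witness):
  At a: []s is false, so ~[]s is true.
    At a: []s requires s at every successor {a, c, g, i}.
      s fails at g, so []s is false at a.

Yes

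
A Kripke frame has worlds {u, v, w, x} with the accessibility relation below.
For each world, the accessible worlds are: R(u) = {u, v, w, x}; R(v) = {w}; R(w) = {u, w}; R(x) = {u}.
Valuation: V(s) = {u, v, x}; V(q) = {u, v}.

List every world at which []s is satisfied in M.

x

Recall that []ψ holds at a world iff ψ holds at every accessible world, and <>ψ holds iff ψ holds at some accessible world.
Let φ = []s. Evaluate φ at each world:
  u (successors {u, v, w, x}): φ is false.
  v (successors {w}): φ is false.
  w (successors {u, w}): φ is false.
  x (successors {u}): φ is true.
For instance, at x:
  At x: []s requires s at every successor {u}.
    At u: s is true.
  So []s is true at x.
Satisfying worlds: {x}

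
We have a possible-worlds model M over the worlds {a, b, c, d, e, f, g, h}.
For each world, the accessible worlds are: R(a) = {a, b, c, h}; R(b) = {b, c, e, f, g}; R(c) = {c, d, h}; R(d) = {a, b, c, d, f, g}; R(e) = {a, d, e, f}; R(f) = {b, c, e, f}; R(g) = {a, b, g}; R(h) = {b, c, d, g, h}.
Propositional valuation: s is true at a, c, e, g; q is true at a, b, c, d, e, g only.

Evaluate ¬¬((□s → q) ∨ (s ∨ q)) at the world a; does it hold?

Yes

At a: ¬((□s → q) ∨ (s ∨ q)) is false, so ¬¬((□s → q) ∨ (s ∨ q)) is true.
  At a: (□s → q) ∨ (s ∨ q) is true, so ¬((□s → q) ∨ (s ∨ q)) is false.
    At a: □s → q is true, s ∨ q is true, so (□s → q) ∨ (s ∨ q) is true.
      At a: □s is false, q is true, so □s → q is true.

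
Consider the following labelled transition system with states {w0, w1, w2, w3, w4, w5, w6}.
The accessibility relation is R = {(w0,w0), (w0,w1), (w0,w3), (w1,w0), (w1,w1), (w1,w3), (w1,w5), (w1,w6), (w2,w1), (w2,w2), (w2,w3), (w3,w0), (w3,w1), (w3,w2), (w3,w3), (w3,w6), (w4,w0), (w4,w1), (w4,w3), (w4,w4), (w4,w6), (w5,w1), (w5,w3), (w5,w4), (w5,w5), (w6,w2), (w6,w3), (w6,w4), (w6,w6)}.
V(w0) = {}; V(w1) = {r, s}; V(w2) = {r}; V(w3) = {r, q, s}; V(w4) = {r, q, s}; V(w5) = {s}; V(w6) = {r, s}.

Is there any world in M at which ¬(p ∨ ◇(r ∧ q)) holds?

Let φ = ¬(p ∨ ◇(r ∧ q)). Evaluate φ at each world:
  w0 (successors {w0, w1, w3}): φ is false.
  w1 (successors {w0, w1, w3, w5, w6}): φ is false.
  w2 (successors {w1, w2, w3}): φ is false.
  w3 (successors {w0, w1, w2, w3, w6}): φ is false.
  w4 (successors {w0, w1, w3, w4, w6}): φ is false.
  w5 (successors {w1, w3, w4, w5}): φ is false.
  w6 (successors {w2, w3, w4, w6}): φ is false.
For instance, at w6:
  At w6: p ∨ ◇(r ∧ q) is true, so ¬(p ∨ ◇(r ∧ q)) is false.
    At w6: p is false, ◇(r ∧ q) is true, so p ∨ ◇(r ∧ q) is true.
      At w6: ◇(r ∧ q) requires r ∧ q at some successor in {w2, w3, w4, w6}.
        r ∧ q holds at w3, so ◇(r ∧ q) is true at w6.

No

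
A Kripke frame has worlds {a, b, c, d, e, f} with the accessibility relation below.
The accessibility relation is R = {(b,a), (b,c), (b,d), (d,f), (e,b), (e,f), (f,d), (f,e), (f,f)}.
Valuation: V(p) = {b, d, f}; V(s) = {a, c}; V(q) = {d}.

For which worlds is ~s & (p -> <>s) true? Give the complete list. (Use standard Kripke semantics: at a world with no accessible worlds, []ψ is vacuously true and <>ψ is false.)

Recall that <>ψ holds at a world iff ψ holds at some accessible world.
Let φ = ~s & (p -> <>s). Evaluate φ at each world:
  a (successors ∅): φ is false.
  b (successors {a, c, d}): φ is true.
  c (successors ∅): φ is false.
  d (successors {f}): φ is false.
  e (successors {b, f}): φ is true.
  f (successors {d, e, f}): φ is false.
For instance, at d:
  At d: ~s is true, p -> <>s is false, so ~s & (p -> <>s) is false.
    At d: p is true, <>s is false, so p -> <>s is false.
      At d: <>s requires s at some successor in {f}.
        At f: s is false.
      So <>s is false at d.
Satisfying worlds: {b, e}

b, e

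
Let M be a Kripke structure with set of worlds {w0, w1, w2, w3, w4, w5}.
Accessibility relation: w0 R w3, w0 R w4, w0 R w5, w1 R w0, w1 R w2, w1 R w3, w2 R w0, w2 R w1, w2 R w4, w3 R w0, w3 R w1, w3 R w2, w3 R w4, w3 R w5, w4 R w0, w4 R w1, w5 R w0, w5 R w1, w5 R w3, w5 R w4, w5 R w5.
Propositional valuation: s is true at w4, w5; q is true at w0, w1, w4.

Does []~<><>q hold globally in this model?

No

Let φ = []~<><>q. Evaluate φ at each world:
  w0 (successors {w3, w4, w5}): φ is false.
  w1 (successors {w0, w2, w3}): φ is false.
  w2 (successors {w0, w1, w4}): φ is false.
  w3 (successors {w0, w1, w2, w4, w5}): φ is false.
  w4 (successors {w0, w1}): φ is false.
  w5 (successors {w0, w1, w3, w4, w5}): φ is false.
Detail at w0 (counterexample):
  At w0: []~<><>q requires ~<><>q at every successor {w3, w4, w5}.
    ~<><>q fails at w3, so []~<><>q is false at w0.
      At w3: <><>q is true, so ~<><>q is false.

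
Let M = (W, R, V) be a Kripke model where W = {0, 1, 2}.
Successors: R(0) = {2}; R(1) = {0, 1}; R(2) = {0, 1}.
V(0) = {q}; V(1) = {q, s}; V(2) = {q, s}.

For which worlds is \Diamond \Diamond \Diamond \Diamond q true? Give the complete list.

Recall that \Diamond ψ holds at a world iff ψ holds at some accessible world.
Let φ = \Diamond \Diamond \Diamond \Diamond q. Evaluate φ at each world:
  0 (successors {2}): φ is true.
  1 (successors {0, 1}): φ is true.
  2 (successors {0, 1}): φ is true.
For instance, at 0:
  At 0: \Diamond \Diamond \Diamond \Diamond q requires \Diamond \Diamond \Diamond q at some successor in {2}.
    \Diamond \Diamond \Diamond q holds at 2, so \Diamond \Diamond \Diamond \Diamond q is true at 0.
      At 2: \Diamond \Diamond \Diamond q requires \Diamond \Diamond q at some successor in {0, 1}.
        \Diamond \Diamond q holds at 0, so \Diamond \Diamond \Diamond q is true at 2.
Satisfying worlds: {0, 1, 2}

0, 1, 2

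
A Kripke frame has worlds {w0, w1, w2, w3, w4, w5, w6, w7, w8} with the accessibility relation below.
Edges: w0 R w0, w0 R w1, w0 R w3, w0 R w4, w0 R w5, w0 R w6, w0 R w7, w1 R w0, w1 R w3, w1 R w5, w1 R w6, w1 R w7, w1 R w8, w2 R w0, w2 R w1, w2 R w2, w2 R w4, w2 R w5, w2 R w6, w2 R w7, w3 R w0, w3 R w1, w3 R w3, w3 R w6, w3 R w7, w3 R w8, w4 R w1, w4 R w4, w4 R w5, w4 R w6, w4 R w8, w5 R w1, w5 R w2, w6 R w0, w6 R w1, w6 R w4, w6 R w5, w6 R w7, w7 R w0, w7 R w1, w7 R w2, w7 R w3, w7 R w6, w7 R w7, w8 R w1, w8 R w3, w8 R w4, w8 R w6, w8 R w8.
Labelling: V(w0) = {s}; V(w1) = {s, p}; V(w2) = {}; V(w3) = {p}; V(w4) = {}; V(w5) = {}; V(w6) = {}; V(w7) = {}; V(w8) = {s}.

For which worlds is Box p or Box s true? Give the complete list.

none

Let φ = Box p or Box s. Evaluate φ at each world:
  w0 (successors {w0, w1, w3, w4, w5, w6, w7}): φ is false.
  w1 (successors {w0, w3, w5, w6, w7, w8}): φ is false.
  w2 (successors {w0, w1, w2, w4, w5, w6, w7}): φ is false.
  w3 (successors {w0, w1, w3, w6, w7, w8}): φ is false.
  w4 (successors {w1, w4, w5, w6, w8}): φ is false.
  w5 (successors {w1, w2}): φ is false.
  w6 (successors {w0, w1, w4, w5, w7}): φ is false.
  w7 (successors {w0, w1, w2, w3, w6, w7}): φ is false.
  w8 (successors {w1, w3, w4, w6, w8}): φ is false.
For instance, at w1:
  At w1: Box p is false, Box s is false, so Box p or Box s is false.
    At w1: Box p requires p at every successor {w0, w3, w5, w6, w7, w8}.
      p fails at w0, so Box p is false at w1.
    At w1: Box s requires s at every successor {w0, w3, w5, w6, w7, w8}.
      s fails at w3, so Box s is false at w1.
Satisfying worlds: none.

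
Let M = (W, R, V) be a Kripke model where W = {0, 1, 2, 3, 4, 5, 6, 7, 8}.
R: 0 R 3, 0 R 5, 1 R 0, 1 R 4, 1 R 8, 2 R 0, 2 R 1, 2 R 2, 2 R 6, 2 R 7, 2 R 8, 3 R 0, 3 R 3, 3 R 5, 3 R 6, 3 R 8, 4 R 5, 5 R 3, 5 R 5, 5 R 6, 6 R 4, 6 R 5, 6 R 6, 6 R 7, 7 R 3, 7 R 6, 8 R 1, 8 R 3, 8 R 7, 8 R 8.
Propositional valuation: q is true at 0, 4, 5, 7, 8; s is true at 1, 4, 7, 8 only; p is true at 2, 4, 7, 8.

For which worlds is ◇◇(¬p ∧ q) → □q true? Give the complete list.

1, 4

Recall that □ψ holds at a world iff ψ holds at every accessible world, and ◇ψ holds iff ψ holds at some accessible world.
Let φ = ◇◇(¬p ∧ q) → □q. Evaluate φ at each world:
  0 (successors {3, 5}): φ is false.
  1 (successors {0, 4, 8}): φ is true.
  2 (successors {0, 1, 2, 6, 7, 8}): φ is false.
  3 (successors {0, 3, 5, 6, 8}): φ is false.
  4 (successors {5}): φ is true.
  5 (successors {3, 5, 6}): φ is false.
  6 (successors {4, 5, 6, 7}): φ is false.
  7 (successors {3, 6}): φ is false.
  8 (successors {1, 3, 7, 8}): φ is false.
For instance, at 4:
  At 4: ◇◇(¬p ∧ q) is true, □q is true, so ◇◇(¬p ∧ q) → □q is true.
    At 4: ◇◇(¬p ∧ q) requires ◇(¬p ∧ q) at some successor in {5}.
      ◇(¬p ∧ q) holds at 5, so ◇◇(¬p ∧ q) is true at 4.
    At 4: □q requires q at every successor {5}.
      At 5: q is true.
    So □q is true at 4.
Satisfying worlds: {1, 4}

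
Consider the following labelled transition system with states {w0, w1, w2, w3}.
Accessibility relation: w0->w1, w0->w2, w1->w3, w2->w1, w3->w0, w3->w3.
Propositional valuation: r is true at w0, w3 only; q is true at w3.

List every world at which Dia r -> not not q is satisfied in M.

w0, w2, w3

Let φ = Dia r -> not not q. Evaluate φ at each world:
  w0 (successors {w1, w2}): φ is true.
  w1 (successors {w3}): φ is false.
  w2 (successors {w1}): φ is true.
  w3 (successors {w0, w3}): φ is true.
For instance, at w1:
  At w1: Dia r is true, not not q is false, so Dia r -> not not q is false.
    At w1: Dia r requires r at some successor in {w3}.
      r holds at w3, so Dia r is true at w1.
Satisfying worlds: {w0, w2, w3}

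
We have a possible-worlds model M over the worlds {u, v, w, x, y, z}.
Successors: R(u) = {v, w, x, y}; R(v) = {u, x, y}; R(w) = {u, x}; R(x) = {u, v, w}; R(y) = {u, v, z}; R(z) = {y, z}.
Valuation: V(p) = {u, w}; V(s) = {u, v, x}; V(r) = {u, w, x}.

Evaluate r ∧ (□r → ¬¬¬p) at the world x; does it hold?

Yes

At x: r is true, □r → ¬¬¬p is true, so r ∧ (□r → ¬¬¬p) is true.
  At x: □r is false, ¬¬¬p is true, so □r → ¬¬¬p is true.
    At x: □r requires r at every successor {u, v, w}.
      r fails at v, so □r is false at x.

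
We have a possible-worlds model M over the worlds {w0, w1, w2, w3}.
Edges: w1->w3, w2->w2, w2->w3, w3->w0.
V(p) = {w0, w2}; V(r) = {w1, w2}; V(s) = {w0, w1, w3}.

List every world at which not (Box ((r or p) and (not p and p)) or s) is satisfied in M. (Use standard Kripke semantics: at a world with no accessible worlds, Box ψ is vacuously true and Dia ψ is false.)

w2

Recall that Box ψ holds at a world iff ψ holds at every accessible world, and Dia ψ holds iff ψ holds at some accessible world.
Let φ = not (Box ((r or p) and (not p and p)) or s). Evaluate φ at each world:
  w0 (successors ∅): φ is false.
  w1 (successors {w3}): φ is false.
  w2 (successors {w2, w3}): φ is true.
  w3 (successors {w0}): φ is false.
For instance, at w3:
  At w3: Box ((r or p) and (not p and p)) or s is true, so not (Box ((r or p) and (not p and p)) or s) is false.
    At w3: Box ((r or p) and (not p and p)) is false, s is true, so Box ((r or p) and (not p and p)) or s is true.
      At w3: Box ((r or p) and (not p and p)) requires (r or p) and (not p and p) at every successor {w0}.
        (r or p) and (not p and p) fails at w0, so Box ((r or p) and (not p and p)) is false at w3.
Satisfying worlds: {w2}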